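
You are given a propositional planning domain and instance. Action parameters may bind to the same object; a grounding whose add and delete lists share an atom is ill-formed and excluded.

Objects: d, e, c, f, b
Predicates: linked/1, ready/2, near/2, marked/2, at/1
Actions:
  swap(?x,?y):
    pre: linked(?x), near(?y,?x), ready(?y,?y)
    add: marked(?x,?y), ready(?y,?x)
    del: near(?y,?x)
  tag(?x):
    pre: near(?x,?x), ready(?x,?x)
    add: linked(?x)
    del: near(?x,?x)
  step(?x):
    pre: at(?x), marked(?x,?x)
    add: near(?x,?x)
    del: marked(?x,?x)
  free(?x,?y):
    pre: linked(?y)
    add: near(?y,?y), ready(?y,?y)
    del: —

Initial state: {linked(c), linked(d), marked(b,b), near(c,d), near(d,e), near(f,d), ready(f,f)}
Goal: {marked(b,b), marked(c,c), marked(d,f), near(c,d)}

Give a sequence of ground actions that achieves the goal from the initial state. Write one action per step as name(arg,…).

swap(d,f); free(d,c); swap(c,c)

1. swap(d,f)  →  {linked(c), linked(d), marked(b,b), marked(d,f), near(c,d), near(d,e), ready(f,d), ready(f,f)}
2. free(d,c)  →  {linked(c), linked(d), marked(b,b), marked(d,f), near(c,c), near(c,d), near(d,e), ready(c,c), ready(f,d), ready(f,f)}
3. swap(c,c)  →  {linked(c), linked(d), marked(b,b), marked(c,c), marked(d,f), near(c,d), near(d,e), ready(c,c), ready(f,d), ready(f,f)}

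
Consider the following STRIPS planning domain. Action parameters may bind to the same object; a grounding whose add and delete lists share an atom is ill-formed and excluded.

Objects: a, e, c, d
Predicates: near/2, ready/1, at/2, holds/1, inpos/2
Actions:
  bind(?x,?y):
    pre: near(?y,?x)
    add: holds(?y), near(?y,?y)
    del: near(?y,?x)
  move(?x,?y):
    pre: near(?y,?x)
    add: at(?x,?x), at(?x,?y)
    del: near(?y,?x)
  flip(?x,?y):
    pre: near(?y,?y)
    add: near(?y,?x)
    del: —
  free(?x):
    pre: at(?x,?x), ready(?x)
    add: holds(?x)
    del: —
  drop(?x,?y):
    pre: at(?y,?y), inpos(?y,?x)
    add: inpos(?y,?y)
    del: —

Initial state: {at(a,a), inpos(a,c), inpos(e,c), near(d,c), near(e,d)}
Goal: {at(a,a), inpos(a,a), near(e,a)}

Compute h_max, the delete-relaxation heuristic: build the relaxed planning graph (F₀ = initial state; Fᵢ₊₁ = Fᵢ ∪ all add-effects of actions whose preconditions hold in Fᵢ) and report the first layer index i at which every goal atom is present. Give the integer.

F0 = init (5 atoms)
F1 = F0 ∪ {at(c,c), at(c,d), at(d,d), at(d,e), holds(d), holds(e), inpos(a,a), near(d,d), near(e,e)}  (14 atoms)
F2 = F1 ∪ {at(e,e), near(d,a), near(d,e), near(e,a), near(e,c)}  (19 atoms)
goal ⊆ F2  ⇒  h_max = 2

2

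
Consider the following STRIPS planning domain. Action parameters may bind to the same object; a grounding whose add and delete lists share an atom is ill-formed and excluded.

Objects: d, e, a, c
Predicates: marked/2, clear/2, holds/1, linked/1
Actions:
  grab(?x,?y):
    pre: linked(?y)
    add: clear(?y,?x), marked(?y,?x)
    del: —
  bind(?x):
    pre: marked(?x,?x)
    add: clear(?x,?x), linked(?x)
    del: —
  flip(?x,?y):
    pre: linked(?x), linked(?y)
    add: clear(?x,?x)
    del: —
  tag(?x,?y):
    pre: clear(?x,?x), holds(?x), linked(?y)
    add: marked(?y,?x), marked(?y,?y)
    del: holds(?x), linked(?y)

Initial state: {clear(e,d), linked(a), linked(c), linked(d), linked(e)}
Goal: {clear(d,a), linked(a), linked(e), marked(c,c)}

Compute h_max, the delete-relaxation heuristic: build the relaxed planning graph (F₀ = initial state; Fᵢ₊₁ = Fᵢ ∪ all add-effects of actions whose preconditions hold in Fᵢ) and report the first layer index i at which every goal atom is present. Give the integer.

F0 = init (5 atoms)
F1 = F0 ∪ {clear(a,a), clear(a,c), clear(a,d), clear(a,e), clear(c,a), clear(c,c), clear(c,d), clear(c,e), clear(d,a), clear(d,c), clear(d,d), clear(d,e), clear(e,a), clear(e,c), clear(e,e), marked(a,a), marked(a,c), marked(a,d), marked(a,e), marked(c,a), marked(c,c), marked(c,d), marked(c,e), marked(d,a), marked(d,c), marked(d,d), marked(d,e), marked(e,a), marked(e,c), marked(e,d), marked(e,e)}  (36 atoms)
goal ⊆ F1  ⇒  h_max = 1

1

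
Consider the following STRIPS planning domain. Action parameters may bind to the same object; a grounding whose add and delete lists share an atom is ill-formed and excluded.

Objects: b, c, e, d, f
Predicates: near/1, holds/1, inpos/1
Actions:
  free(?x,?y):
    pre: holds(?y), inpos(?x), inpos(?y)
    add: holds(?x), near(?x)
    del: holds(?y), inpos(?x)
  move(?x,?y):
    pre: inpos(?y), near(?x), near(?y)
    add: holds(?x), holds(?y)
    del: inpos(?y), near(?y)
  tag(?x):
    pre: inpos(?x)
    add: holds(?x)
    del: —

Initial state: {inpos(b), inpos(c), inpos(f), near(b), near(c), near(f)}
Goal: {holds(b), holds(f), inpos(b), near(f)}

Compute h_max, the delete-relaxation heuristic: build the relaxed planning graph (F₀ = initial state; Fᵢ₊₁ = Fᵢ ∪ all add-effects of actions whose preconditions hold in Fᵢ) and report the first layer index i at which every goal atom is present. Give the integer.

1

F0 = init (6 atoms)
F1 = F0 ∪ {holds(b), holds(c), holds(f)}  (9 atoms)
goal ⊆ F1  ⇒  h_max = 1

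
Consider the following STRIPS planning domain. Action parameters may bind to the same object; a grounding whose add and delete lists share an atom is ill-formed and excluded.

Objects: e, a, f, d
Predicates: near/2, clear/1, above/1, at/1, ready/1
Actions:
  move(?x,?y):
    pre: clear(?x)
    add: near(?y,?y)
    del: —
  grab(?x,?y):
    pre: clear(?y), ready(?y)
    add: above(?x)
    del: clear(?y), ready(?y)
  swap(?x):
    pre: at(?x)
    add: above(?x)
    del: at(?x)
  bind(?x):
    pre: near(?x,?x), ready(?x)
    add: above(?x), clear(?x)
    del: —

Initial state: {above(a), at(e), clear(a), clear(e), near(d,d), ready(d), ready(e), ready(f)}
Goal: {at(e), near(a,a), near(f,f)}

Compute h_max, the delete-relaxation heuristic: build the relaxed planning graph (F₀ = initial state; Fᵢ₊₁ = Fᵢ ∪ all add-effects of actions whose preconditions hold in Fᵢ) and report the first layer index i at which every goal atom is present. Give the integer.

F0 = init (8 atoms)
F1 = F0 ∪ {above(d), above(e), above(f), clear(d), near(a,a), near(e,e), near(f,f)}  (15 atoms)
goal ⊆ F1  ⇒  h_max = 1

1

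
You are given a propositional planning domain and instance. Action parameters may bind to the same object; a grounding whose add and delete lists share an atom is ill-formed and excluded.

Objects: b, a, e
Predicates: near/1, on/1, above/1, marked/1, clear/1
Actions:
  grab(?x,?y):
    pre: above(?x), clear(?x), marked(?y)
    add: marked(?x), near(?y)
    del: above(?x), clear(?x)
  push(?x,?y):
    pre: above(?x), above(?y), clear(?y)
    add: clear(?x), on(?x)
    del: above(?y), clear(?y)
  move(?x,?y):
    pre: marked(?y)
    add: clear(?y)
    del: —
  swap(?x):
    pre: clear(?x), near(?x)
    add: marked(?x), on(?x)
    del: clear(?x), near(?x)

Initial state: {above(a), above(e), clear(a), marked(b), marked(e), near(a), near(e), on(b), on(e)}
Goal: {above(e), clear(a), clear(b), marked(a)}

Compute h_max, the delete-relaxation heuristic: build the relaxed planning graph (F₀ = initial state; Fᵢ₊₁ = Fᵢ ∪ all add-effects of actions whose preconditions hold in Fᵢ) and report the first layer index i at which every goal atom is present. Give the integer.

1

F0 = init (9 atoms)
F1 = F0 ∪ {clear(b), clear(e), marked(a), near(b), on(a)}  (14 atoms)
goal ⊆ F1  ⇒  h_max = 1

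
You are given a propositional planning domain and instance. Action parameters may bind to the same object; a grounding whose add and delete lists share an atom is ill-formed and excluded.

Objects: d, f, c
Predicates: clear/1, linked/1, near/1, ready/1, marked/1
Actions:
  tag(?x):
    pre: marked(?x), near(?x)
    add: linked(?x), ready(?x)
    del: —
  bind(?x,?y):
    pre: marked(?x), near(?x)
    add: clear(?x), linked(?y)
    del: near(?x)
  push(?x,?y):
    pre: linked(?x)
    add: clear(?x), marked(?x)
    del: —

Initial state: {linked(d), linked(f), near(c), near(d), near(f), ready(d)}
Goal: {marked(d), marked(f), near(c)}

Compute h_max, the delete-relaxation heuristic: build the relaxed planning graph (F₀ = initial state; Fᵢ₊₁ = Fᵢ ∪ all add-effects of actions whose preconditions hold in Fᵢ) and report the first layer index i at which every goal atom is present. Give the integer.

F0 = init (6 atoms)
F1 = F0 ∪ {clear(d), clear(f), marked(d), marked(f)}  (10 atoms)
goal ⊆ F1  ⇒  h_max = 1

1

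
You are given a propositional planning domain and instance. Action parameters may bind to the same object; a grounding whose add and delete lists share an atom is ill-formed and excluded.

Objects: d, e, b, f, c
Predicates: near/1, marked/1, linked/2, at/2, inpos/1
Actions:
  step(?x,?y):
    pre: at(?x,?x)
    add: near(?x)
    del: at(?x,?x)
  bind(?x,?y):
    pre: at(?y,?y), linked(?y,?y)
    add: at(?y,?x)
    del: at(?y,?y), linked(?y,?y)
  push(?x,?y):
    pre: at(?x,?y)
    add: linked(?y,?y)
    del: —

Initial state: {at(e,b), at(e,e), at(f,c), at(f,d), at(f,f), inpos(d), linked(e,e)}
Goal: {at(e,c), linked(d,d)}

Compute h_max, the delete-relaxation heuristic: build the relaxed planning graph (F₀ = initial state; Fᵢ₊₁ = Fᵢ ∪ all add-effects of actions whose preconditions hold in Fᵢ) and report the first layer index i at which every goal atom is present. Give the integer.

1

F0 = init (7 atoms)
F1 = F0 ∪ {at(e,c), at(e,d), at(e,f), linked(b,b), linked(c,c), linked(d,d), linked(f,f), near(e), near(f)}  (16 atoms)
goal ⊆ F1  ⇒  h_max = 1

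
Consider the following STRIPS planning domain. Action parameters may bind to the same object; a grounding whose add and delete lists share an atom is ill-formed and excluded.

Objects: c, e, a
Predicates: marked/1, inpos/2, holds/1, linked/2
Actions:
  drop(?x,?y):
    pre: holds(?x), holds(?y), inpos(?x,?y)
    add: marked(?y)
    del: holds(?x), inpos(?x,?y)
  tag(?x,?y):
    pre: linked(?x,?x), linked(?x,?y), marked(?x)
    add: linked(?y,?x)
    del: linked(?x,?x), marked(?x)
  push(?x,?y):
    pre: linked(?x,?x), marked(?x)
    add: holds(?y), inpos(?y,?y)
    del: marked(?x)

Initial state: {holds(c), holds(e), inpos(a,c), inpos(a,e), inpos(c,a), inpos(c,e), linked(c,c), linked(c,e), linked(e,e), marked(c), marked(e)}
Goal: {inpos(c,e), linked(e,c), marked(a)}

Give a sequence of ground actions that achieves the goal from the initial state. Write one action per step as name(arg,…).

1. tag(c,e)  →  {holds(c), holds(e), inpos(a,c), inpos(a,e), inpos(c,a), inpos(c,e), linked(c,e), linked(e,c), linked(e,e), marked(e)}
2. push(e,a)  →  {holds(a), holds(c), holds(e), inpos(a,a), inpos(a,c), inpos(a,e), inpos(c,a), inpos(c,e), linked(c,e), linked(e,c), linked(e,e)}
3. drop(c,a)  →  {holds(a), holds(e), inpos(a,a), inpos(a,c), inpos(a,e), inpos(c,e), linked(c,e), linked(e,c), linked(e,e), marked(a)}

tag(c,e); push(e,a); drop(c,a)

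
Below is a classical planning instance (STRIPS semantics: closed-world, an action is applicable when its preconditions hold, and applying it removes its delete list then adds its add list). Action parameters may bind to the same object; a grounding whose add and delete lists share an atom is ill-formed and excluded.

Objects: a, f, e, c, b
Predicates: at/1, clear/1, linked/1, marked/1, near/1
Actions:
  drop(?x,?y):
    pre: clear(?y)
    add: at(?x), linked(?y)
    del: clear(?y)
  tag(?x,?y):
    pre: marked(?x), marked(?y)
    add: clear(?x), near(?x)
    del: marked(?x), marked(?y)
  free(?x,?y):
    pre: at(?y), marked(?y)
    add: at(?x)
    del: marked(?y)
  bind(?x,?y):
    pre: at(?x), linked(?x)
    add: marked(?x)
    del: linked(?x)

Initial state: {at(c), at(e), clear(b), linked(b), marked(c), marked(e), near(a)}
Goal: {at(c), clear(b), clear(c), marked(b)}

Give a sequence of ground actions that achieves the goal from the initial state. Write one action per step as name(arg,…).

tag(c,c); free(b,e); bind(b,a)

1. tag(c,c)  →  {at(c), at(e), clear(b), clear(c), linked(b), marked(e), near(a), near(c)}
2. free(b,e)  →  {at(b), at(c), at(e), clear(b), clear(c), linked(b), near(a), near(c)}
3. bind(b,a)  →  {at(b), at(c), at(e), clear(b), clear(c), marked(b), near(a), near(c)}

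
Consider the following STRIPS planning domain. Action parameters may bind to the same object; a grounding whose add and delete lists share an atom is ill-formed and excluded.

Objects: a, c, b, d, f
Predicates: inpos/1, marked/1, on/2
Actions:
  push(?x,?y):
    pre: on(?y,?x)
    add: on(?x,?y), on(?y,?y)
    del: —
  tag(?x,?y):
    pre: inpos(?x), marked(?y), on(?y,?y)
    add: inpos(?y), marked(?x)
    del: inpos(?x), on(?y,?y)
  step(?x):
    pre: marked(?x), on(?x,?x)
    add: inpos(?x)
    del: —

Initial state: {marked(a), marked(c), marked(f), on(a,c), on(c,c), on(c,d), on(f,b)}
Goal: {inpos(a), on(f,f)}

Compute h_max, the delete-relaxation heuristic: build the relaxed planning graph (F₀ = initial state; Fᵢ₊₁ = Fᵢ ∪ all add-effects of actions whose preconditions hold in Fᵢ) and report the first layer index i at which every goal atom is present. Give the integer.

F0 = init (7 atoms)
F1 = F0 ∪ {inpos(c), on(a,a), on(b,f), on(c,a), on(d,c), on(f,f)}  (13 atoms)
F2 = F1 ∪ {inpos(a), inpos(f), on(b,b), on(d,d)}  (17 atoms)
goal ⊆ F2  ⇒  h_max = 2

2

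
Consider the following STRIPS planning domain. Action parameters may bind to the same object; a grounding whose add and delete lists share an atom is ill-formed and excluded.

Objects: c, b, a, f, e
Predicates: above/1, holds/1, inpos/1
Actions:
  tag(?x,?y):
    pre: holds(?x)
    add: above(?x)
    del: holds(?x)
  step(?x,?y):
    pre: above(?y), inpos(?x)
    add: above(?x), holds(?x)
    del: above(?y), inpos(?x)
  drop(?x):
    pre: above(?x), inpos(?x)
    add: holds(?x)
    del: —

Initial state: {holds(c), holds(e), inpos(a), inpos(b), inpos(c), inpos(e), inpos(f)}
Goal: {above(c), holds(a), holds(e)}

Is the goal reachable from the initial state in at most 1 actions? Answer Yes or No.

No

1. tag(c,c)  →  {above(c), holds(e), inpos(a), inpos(b), inpos(c), inpos(e), inpos(f)}
2. step(a,c)  →  {above(a), holds(a), holds(e), inpos(b), inpos(c), inpos(e), inpos(f)}
3. step(c,a)  →  {above(c), holds(a), holds(c), holds(e), inpos(b), inpos(e), inpos(f)}
optimal plan length = 3; 3 > 1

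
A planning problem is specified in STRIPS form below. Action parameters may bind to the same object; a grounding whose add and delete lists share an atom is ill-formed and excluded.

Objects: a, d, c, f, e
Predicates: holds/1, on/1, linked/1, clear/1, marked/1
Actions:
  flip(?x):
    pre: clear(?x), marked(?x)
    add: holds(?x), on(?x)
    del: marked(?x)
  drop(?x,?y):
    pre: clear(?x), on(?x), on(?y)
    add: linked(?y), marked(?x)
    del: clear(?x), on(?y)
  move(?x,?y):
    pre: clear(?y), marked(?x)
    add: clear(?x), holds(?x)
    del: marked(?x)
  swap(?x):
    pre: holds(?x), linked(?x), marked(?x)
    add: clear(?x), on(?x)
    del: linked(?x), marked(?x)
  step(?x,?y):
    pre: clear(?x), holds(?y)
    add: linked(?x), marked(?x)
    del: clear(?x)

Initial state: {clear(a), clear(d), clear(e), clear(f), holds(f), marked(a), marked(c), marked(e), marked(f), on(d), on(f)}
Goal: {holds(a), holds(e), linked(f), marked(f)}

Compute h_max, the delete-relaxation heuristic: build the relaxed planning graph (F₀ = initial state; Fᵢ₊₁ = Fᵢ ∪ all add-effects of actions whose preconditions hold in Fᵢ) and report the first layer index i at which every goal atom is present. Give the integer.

F0 = init (11 atoms)
F1 = F0 ∪ {clear(c), holds(a), holds(c), holds(e), linked(a), linked(d), linked(e), linked(f), marked(d), on(a), on(e)}  (22 atoms)
goal ⊆ F1  ⇒  h_max = 1

1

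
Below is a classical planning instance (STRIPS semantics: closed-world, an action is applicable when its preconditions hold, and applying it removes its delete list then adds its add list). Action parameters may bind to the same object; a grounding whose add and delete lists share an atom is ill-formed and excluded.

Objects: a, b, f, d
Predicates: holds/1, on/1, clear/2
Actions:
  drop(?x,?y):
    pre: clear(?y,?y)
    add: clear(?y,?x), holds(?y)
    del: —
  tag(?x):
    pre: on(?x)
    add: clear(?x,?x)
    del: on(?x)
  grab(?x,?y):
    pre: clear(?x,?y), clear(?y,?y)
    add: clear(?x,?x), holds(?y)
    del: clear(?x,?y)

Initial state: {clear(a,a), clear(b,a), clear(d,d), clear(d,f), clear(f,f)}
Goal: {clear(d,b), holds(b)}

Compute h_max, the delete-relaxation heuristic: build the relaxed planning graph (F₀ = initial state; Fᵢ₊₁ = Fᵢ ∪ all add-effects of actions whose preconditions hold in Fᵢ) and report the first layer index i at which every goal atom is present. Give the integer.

2

F0 = init (5 atoms)
F1 = F0 ∪ {clear(a,b), clear(a,d), clear(a,f), clear(b,b), clear(d,a), clear(d,b), clear(f,a), clear(f,b), clear(f,d), holds(a), holds(d), holds(f)}  (17 atoms)
F2 = F1 ∪ {clear(b,d), clear(b,f), holds(b)}  (20 atoms)
goal ⊆ F2  ⇒  h_max = 2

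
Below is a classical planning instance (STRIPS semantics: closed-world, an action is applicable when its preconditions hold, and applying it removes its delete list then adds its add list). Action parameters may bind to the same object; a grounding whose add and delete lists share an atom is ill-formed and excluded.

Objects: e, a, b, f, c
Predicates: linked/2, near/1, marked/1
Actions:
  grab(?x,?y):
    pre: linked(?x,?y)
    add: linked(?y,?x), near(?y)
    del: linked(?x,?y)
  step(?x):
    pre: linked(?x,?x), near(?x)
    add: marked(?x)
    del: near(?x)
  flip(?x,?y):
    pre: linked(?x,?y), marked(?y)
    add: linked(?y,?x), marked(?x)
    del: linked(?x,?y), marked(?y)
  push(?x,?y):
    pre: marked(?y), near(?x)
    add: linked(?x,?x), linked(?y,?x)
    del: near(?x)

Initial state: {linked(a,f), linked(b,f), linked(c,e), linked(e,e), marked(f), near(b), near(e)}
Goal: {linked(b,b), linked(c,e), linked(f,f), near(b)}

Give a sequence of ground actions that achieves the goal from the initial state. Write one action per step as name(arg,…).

grab(a,f); push(b,f); grab(f,b); push(f,f)

1. grab(a,f)  →  {linked(b,f), linked(c,e), linked(e,e), linked(f,a), marked(f), near(b), near(e), near(f)}
2. push(b,f)  →  {linked(b,b), linked(b,f), linked(c,e), linked(e,e), linked(f,a), linked(f,b), marked(f), near(e), near(f)}
3. grab(f,b)  →  {linked(b,b), linked(b,f), linked(c,e), linked(e,e), linked(f,a), marked(f), near(b), near(e), near(f)}
4. push(f,f)  →  {linked(b,b), linked(b,f), linked(c,e), linked(e,e), linked(f,a), linked(f,f), marked(f), near(b), near(e)}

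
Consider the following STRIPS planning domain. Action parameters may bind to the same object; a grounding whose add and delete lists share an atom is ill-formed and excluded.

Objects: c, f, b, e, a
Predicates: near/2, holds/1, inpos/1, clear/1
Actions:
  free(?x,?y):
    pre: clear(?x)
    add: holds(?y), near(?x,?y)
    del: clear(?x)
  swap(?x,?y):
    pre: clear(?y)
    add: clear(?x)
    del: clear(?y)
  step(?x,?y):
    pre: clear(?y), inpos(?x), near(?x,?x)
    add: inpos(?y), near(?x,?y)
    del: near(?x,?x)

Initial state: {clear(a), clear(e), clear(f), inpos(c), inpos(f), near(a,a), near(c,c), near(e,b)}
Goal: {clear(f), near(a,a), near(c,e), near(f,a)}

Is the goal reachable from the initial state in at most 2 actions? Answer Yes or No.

No

1. free(f,a)  →  {clear(a), clear(e), holds(a), inpos(c), inpos(f), near(a,a), near(c,c), near(e,b), near(f,a)}
2. swap(f,a)  →  {clear(e), clear(f), holds(a), inpos(c), inpos(f), near(a,a), near(c,c), near(e,b), near(f,a)}
3. step(c,e)  →  {clear(e), clear(f), holds(a), inpos(c), inpos(e), inpos(f), near(a,a), near(c,e), near(e,b), near(f,a)}
optimal plan length = 3; 3 > 2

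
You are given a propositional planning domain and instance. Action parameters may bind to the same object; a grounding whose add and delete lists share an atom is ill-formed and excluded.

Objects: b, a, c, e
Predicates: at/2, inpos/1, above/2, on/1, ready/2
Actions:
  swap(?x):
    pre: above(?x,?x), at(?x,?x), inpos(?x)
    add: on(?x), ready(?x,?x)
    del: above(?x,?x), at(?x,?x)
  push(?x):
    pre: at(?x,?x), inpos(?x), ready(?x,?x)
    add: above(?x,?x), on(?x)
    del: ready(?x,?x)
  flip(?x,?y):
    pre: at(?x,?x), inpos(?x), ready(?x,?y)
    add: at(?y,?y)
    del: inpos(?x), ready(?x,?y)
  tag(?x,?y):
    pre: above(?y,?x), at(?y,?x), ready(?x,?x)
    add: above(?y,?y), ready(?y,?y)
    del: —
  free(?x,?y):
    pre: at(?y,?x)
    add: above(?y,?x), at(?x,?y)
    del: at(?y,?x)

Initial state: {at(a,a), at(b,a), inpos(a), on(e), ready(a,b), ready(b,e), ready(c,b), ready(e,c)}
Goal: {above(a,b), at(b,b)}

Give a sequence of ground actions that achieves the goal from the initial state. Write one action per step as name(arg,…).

1. flip(a,b)  →  {at(a,a), at(b,a), at(b,b), on(e), ready(b,e), ready(c,b), ready(e,c)}
2. free(a,b)  →  {above(b,a), at(a,a), at(a,b), at(b,b), on(e), ready(b,e), ready(c,b), ready(e,c)}
3. free(b,a)  →  {above(a,b), above(b,a), at(a,a), at(b,a), at(b,b), on(e), ready(b,e), ready(c,b), ready(e,c)}

flip(a,b); free(a,b); free(b,a)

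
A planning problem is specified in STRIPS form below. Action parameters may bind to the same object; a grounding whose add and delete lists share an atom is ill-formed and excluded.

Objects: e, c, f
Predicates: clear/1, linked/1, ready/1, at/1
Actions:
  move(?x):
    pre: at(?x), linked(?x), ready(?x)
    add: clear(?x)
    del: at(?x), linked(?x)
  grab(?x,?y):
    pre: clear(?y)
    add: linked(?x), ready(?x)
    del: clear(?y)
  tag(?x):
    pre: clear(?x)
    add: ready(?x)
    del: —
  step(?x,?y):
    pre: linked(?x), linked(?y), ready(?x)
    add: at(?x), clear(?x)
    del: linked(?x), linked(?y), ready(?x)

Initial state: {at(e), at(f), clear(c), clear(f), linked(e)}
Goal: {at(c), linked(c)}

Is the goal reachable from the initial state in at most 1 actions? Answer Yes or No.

1. grab(c,c)  →  {at(e), at(f), clear(f), linked(c), linked(e), ready(c)}
2. step(c,e)  →  {at(c), at(e), at(f), clear(c), clear(f)}
3. grab(c,c)  →  {at(c), at(e), at(f), clear(f), linked(c), ready(c)}
optimal plan length = 3; 3 > 1

No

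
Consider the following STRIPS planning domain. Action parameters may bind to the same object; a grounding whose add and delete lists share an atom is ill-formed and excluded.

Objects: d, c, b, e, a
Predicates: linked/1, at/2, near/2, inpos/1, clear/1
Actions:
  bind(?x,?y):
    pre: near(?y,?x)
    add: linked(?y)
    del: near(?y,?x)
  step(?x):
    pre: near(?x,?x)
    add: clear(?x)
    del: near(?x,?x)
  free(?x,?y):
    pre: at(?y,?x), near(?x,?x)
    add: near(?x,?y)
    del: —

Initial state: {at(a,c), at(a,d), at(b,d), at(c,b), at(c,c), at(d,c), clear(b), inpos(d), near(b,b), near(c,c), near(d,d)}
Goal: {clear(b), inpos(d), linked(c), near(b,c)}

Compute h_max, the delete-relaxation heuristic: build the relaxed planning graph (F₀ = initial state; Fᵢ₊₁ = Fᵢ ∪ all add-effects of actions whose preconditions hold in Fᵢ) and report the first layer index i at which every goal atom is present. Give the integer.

F0 = init (11 atoms)
F1 = F0 ∪ {clear(c), clear(d), linked(b), linked(c), linked(d), near(b,c), near(c,a), near(c,d), near(d,a), near(d,b)}  (21 atoms)
goal ⊆ F1  ⇒  h_max = 1

1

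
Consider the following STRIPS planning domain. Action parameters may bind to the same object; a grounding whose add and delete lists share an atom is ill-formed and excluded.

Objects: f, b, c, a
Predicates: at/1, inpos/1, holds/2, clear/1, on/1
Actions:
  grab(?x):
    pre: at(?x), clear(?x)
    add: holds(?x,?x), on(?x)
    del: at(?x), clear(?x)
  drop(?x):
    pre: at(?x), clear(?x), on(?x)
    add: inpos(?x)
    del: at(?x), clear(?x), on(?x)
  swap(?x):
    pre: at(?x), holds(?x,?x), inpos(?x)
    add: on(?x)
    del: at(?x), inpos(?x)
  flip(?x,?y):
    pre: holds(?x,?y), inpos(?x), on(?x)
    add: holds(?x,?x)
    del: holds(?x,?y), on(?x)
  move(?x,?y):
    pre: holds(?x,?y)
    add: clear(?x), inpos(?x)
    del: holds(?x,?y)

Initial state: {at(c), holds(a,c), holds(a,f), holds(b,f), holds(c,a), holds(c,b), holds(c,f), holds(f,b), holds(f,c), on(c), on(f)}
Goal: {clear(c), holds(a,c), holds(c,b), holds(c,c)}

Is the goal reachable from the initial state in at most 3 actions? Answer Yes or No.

Yes

1. move(c,f)  →  {at(c), clear(c), holds(a,c), holds(a,f), holds(b,f), holds(c,a), holds(c,b), holds(f,b), holds(f,c), inpos(c), on(c), on(f)}
2. flip(c,a)  →  {at(c), clear(c), holds(a,c), holds(a,f), holds(b,f), holds(c,b), holds(c,c), holds(f,b), holds(f,c), inpos(c), on(f)}
optimal plan length = 2; 2 ≤ 3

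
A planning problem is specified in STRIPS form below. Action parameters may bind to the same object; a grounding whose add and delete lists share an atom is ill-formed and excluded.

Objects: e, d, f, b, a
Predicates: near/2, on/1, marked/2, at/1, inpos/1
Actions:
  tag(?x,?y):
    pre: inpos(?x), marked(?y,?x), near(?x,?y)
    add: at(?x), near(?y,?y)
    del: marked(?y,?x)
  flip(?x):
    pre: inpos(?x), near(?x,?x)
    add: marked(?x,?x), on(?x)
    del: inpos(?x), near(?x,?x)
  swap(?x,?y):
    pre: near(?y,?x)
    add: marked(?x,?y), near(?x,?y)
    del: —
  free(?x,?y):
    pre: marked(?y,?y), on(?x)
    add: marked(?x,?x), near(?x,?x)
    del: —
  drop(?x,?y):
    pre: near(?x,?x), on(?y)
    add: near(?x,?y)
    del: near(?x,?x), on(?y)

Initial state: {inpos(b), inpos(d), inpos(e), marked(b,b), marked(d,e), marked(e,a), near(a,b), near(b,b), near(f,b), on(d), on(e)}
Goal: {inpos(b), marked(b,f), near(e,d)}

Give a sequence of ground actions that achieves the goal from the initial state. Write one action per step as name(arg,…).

1. swap(b,f)  →  {inpos(b), inpos(d), inpos(e), marked(b,b), marked(b,f), marked(d,e), marked(e,a), near(a,b), near(b,b), near(b,f), near(f,b), on(d), on(e)}
2. free(e,b)  →  {inpos(b), inpos(d), inpos(e), marked(b,b), marked(b,f), marked(d,e), marked(e,a), marked(e,e), near(a,b), near(b,b), near(b,f), near(e,e), near(f,b), on(d), on(e)}
3. drop(e,d)  →  {inpos(b), inpos(d), inpos(e), marked(b,b), marked(b,f), marked(d,e), marked(e,a), marked(e,e), near(a,b), near(b,b), near(b,f), near(e,d), near(f,b), on(e)}

swap(b,f); free(e,b); drop(e,d)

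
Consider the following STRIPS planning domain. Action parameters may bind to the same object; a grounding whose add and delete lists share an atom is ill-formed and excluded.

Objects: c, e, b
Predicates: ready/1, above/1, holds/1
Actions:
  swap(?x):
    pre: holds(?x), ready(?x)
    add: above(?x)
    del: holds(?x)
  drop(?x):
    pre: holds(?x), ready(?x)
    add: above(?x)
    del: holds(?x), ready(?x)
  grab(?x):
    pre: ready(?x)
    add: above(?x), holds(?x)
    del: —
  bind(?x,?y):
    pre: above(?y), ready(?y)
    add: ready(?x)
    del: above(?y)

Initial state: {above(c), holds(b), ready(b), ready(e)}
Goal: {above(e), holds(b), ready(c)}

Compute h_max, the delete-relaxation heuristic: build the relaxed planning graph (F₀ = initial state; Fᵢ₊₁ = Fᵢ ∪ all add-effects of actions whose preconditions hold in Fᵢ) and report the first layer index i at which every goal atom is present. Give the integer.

F0 = init (4 atoms)
F1 = F0 ∪ {above(b), above(e), holds(e)}  (7 atoms)
F2 = F1 ∪ {ready(c)}  (8 atoms)
goal ⊆ F2  ⇒  h_max = 2

2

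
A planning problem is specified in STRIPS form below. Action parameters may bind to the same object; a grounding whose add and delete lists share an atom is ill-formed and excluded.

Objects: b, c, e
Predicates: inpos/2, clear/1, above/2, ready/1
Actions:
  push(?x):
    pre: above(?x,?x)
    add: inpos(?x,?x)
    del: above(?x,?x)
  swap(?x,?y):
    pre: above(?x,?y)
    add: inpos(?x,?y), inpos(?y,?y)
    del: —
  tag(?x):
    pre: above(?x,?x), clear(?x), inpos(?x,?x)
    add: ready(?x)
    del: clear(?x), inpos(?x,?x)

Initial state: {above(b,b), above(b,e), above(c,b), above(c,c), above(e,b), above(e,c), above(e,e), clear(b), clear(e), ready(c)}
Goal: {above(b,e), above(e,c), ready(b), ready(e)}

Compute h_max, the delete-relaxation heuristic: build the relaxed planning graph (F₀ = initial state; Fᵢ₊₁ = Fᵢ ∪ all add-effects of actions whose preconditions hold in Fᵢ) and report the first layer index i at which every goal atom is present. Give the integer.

2

F0 = init (10 atoms)
F1 = F0 ∪ {inpos(b,b), inpos(b,e), inpos(c,b), inpos(c,c), inpos(e,b), inpos(e,c), inpos(e,e)}  (17 atoms)
F2 = F1 ∪ {ready(b), ready(e)}  (19 atoms)
goal ⊆ F2  ⇒  h_max = 2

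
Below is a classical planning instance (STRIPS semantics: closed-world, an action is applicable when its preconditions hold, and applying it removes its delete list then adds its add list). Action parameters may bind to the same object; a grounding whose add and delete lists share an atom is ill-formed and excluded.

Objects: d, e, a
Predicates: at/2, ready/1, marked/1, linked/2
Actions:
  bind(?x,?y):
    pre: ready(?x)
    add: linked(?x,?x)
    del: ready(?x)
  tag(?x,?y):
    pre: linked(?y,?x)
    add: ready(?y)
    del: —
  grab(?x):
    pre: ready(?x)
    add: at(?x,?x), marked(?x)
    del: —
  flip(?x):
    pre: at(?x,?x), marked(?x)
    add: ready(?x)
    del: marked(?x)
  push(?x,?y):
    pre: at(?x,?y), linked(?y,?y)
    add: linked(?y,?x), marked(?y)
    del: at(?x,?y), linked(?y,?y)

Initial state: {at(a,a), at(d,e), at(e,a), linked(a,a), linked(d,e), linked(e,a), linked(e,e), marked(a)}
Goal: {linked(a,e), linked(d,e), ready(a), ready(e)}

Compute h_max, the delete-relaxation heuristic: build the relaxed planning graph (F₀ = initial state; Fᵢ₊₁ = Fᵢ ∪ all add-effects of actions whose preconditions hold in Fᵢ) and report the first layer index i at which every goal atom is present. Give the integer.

1

F0 = init (8 atoms)
F1 = F0 ∪ {linked(a,e), linked(e,d), marked(e), ready(a), ready(d), ready(e)}  (14 atoms)
goal ⊆ F1  ⇒  h_max = 1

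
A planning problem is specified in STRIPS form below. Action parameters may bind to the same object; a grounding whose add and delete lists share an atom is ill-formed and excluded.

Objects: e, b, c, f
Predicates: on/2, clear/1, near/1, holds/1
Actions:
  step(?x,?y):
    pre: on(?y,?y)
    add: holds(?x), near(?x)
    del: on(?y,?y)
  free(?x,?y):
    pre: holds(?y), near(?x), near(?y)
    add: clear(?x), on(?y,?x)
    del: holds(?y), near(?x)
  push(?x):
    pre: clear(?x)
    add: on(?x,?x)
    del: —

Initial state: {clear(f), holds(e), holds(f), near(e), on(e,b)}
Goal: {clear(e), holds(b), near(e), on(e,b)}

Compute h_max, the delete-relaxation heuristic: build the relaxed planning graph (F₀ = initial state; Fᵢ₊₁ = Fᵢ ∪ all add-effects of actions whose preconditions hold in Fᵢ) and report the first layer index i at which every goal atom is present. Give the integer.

F0 = init (5 atoms)
F1 = F0 ∪ {clear(e), on(e,e), on(f,f)}  (8 atoms)
F2 = F1 ∪ {holds(b), holds(c), near(b), near(c), near(f)}  (13 atoms)
goal ⊆ F2  ⇒  h_max = 2

2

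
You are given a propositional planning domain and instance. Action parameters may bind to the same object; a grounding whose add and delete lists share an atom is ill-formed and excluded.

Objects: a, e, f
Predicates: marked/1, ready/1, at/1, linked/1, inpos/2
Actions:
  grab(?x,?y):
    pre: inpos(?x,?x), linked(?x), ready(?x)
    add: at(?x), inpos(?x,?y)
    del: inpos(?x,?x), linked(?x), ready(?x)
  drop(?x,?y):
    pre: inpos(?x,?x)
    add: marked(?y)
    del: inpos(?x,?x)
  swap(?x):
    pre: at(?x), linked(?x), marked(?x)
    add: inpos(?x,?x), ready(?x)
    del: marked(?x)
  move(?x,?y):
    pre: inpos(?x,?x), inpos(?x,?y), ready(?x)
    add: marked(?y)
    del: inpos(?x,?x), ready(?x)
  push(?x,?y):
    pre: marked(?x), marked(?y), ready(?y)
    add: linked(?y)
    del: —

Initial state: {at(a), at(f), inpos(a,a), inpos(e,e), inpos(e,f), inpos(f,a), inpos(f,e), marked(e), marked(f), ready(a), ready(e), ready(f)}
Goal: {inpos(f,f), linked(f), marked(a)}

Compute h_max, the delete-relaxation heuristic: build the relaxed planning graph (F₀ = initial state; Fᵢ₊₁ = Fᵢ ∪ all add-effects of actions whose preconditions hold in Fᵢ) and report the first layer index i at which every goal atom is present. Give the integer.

F0 = init (12 atoms)
F1 = F0 ∪ {linked(e), linked(f), marked(a)}  (15 atoms)
F2 = F1 ∪ {at(e), inpos(e,a), inpos(f,f), linked(a)}  (19 atoms)
goal ⊆ F2  ⇒  h_max = 2

2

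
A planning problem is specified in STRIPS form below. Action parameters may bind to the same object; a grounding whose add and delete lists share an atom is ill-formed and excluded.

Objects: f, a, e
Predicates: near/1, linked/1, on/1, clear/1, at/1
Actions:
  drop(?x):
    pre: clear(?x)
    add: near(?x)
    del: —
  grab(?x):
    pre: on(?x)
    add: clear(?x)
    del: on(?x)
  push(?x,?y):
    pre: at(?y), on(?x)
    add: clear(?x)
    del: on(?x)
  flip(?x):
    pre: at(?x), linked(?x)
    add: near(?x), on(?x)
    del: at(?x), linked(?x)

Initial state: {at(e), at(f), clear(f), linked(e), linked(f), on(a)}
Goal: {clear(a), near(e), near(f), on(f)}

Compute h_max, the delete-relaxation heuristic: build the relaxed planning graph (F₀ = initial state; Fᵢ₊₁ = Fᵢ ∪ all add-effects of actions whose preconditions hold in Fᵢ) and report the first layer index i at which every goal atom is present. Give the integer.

F0 = init (6 atoms)
F1 = F0 ∪ {clear(a), near(e), near(f), on(e), on(f)}  (11 atoms)
goal ⊆ F1  ⇒  h_max = 1

1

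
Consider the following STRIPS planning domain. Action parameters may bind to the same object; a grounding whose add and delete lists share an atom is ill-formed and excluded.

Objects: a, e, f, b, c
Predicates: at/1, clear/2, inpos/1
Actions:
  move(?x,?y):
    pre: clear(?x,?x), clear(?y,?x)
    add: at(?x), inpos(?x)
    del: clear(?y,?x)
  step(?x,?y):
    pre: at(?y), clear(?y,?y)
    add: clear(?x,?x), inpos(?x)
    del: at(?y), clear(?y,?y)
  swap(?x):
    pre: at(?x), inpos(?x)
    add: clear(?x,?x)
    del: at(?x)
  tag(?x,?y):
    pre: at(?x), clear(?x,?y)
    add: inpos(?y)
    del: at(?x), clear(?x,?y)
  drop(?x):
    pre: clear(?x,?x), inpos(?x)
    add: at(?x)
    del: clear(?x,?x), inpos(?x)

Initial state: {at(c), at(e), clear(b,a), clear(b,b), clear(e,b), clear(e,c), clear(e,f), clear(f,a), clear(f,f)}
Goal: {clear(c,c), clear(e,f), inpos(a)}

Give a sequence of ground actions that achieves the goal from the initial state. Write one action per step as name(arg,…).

1. move(f,f)  →  {at(c), at(e), at(f), clear(b,a), clear(b,b), clear(e,b), clear(e,c), clear(e,f), clear(f,a), inpos(f)}
2. move(b,e)  →  {at(b), at(c), at(e), at(f), clear(b,a), clear(b,b), clear(e,c), clear(e,f), clear(f,a), inpos(b), inpos(f)}
3. step(c,b)  →  {at(c), at(e), at(f), clear(b,a), clear(c,c), clear(e,c), clear(e,f), clear(f,a), inpos(b), inpos(c), inpos(f)}
4. tag(f,a)  →  {at(c), at(e), clear(b,a), clear(c,c), clear(e,c), clear(e,f), inpos(a), inpos(b), inpos(c), inpos(f)}

move(f,f); move(b,e); step(c,b); tag(f,a)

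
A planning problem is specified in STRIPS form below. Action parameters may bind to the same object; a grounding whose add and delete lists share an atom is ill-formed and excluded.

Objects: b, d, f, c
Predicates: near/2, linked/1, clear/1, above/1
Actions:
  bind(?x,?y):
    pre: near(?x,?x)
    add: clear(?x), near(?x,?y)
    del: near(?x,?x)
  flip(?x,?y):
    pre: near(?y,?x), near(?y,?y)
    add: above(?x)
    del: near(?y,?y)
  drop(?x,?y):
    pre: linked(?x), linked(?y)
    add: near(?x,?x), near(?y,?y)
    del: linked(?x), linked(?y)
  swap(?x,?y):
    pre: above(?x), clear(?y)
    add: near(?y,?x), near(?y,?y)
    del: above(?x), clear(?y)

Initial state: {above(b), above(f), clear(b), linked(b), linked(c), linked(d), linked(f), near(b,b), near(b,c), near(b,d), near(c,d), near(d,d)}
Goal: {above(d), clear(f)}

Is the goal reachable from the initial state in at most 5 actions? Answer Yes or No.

1. flip(d,b)  →  {above(b), above(d), above(f), clear(b), linked(b), linked(c), linked(d), linked(f), near(b,c), near(b,d), near(c,d), near(d,d)}
2. drop(b,f)  →  {above(b), above(d), above(f), clear(b), linked(c), linked(d), near(b,b), near(b,c), near(b,d), near(c,d), near(d,d), near(f,f)}
3. bind(f,b)  →  {above(b), above(d), above(f), clear(b), clear(f), linked(c), linked(d), near(b,b), near(b,c), near(b,d), near(c,d), near(d,d), near(f,b)}
optimal plan length = 3; 3 ≤ 5

Yes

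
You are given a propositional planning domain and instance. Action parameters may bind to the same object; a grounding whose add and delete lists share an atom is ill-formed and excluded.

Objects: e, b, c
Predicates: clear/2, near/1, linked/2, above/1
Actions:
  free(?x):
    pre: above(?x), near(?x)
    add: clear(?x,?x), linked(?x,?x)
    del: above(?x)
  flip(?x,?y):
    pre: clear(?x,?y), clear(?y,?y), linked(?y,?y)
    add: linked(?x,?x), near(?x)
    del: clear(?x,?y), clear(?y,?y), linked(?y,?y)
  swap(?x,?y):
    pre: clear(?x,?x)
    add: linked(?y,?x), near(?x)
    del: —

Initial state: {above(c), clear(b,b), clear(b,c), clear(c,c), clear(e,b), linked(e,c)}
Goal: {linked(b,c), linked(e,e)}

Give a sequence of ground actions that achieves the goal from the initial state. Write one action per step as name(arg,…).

1. swap(b,b)  →  {above(c), clear(b,b), clear(b,c), clear(c,c), clear(e,b), linked(b,b), linked(e,c), near(b)}
2. flip(e,b)  →  {above(c), clear(b,c), clear(c,c), linked(e,c), linked(e,e), near(b), near(e)}
3. swap(c,b)  →  {above(c), clear(b,c), clear(c,c), linked(b,c), linked(e,c), linked(e,e), near(b), near(c), near(e)}

swap(b,b); flip(e,b); swap(c,b)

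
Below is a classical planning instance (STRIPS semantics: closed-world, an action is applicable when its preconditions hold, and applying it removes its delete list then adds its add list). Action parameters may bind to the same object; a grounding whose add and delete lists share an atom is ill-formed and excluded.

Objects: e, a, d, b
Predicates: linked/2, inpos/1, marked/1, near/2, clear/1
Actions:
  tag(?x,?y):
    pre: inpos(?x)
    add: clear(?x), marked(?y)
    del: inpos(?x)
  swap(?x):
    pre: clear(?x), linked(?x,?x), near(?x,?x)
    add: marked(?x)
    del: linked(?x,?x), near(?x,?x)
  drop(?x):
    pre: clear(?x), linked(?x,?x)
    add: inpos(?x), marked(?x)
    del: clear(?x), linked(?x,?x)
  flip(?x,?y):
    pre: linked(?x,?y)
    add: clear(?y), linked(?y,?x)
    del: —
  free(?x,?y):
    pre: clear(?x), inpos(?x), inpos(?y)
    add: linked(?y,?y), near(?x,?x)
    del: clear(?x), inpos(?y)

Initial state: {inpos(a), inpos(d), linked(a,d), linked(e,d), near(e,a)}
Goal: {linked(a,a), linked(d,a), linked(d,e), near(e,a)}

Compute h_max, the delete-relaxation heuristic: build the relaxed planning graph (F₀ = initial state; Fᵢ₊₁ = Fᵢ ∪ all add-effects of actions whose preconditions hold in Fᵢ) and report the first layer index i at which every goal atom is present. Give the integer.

F0 = init (5 atoms)
F1 = F0 ∪ {clear(a), clear(d), linked(d,a), linked(d,e), marked(a), marked(b), marked(d), marked(e)}  (13 atoms)
F2 = F1 ∪ {clear(e), linked(a,a), linked(d,d), near(a,a), near(d,d)}  (18 atoms)
goal ⊆ F2  ⇒  h_max = 2

2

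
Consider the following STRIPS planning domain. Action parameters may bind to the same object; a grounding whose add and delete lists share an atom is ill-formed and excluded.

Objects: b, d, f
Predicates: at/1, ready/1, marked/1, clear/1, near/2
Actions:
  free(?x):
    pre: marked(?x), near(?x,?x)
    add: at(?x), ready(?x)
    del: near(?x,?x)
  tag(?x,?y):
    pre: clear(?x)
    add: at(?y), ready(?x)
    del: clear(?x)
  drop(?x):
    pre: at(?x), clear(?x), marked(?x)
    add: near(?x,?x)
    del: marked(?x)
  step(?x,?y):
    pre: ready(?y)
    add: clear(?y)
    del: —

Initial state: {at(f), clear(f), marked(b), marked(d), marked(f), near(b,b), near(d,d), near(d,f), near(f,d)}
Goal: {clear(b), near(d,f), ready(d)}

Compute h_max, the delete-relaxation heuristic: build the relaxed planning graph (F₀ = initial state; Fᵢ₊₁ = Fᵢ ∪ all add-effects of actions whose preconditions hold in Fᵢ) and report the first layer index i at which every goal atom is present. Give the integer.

2

F0 = init (9 atoms)
F1 = F0 ∪ {at(b), at(d), near(f,f), ready(b), ready(d), ready(f)}  (15 atoms)
F2 = F1 ∪ {clear(b), clear(d)}  (17 atoms)
goal ⊆ F2  ⇒  h_max = 2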